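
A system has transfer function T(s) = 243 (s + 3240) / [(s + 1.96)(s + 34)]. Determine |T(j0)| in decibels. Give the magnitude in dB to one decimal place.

81.4 dB

T(0) = 243 × 3240 / (1.96 × 34) = 11815
20 log₁₀(11815) = 81.45 dB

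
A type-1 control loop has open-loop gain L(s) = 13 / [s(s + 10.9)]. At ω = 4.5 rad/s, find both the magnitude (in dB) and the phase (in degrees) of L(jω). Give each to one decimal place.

|j4.5 + 10.9| = √(4.5² + 10.9²) = 11.79
|j4.5| = 4.5
|L(j4.5)| = 13 / (11.79 × 4.5) = 0.24498
20 log₁₀(0.24498) = -12.22 dB
∠(j4.5 + 10.9) = arctan(4.5/10.9) = 22.43°
∠(j4.5) = 90.00°
∠L(j4.5) = − (22.43° + 90.00°) = -112.43°

|L| = -12.2 dB, ∠L = -112.4°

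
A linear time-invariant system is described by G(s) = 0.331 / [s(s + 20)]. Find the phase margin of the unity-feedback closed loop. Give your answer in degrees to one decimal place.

Gain crossover: |G(jω)| = 1 at ω ≈ 0.0165 rad/s.
∠G(j0.0165) = −90° − arctan(0.0165/20) ≈ -90.05°
PM = 180° + (-90.05°) = 89.95°

90.0 deg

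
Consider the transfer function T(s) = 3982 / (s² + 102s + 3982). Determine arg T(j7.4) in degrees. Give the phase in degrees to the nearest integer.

-11°

∠[(j7.4)² + 102(j7.4) + 3982] = ∠[3927.2 + j754.8] = 10.88°
∠T(j7.4) = −10.88° = -10.88°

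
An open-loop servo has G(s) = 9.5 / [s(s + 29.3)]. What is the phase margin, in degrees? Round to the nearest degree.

89 deg

Gain crossover: |G(jω)| = 1 at ω ≈ 0.324 rad/sec.
∠G(j0.324) = −90° − arctan(0.324/29.3) ≈ -90.63°
PM = 180° + (-90.63°) = 89.37°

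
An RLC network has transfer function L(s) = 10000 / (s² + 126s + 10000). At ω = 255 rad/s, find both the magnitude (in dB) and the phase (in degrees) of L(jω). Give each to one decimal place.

|L| = -16.1 dB, ∠L = -149.7°

|(j255)² + 126(j255) + 10000| = |-55025 + j32130| = 6.372e+04
|L(j255)| = 10000 / 6.372e+04 = 0.15694
20 log₁₀(0.15694) = -16.09 dB
∠[(j255)² + 126(j255) + 10000] = ∠[-55025 + j32130] = 149.72°
∠L(j255) = −149.72° = -149.72°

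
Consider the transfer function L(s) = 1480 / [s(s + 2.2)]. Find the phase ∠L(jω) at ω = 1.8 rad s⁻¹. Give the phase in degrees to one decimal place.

-129.3°

∠(j1.8 + 2.2) = arctan(1.8/2.2) = 39.29°
∠(j1.8) = 90.00°
∠L(j1.8) = − (39.29° + 90.00°) = -129.29°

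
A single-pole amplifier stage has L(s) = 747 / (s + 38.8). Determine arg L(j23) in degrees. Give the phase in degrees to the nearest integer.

-31°

∠(j23 + 38.8) = arctan(23/38.8) = 30.66°
∠L(j23) = −30.66° = -30.66°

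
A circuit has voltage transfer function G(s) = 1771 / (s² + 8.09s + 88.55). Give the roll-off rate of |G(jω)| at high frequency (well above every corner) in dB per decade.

-40 dB/decade

With 0 zeros and 2 poles, the high-frequency asymptotic slope is 20 × (0 − 2) = -40 dB/decade.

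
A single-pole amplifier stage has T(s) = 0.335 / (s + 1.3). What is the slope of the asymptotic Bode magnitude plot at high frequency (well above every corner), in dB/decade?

-20 dB/decade

With 0 zeros and 1 pole, the high-frequency asymptotic slope is 20 × (0 − 1) = -20 dB/decade.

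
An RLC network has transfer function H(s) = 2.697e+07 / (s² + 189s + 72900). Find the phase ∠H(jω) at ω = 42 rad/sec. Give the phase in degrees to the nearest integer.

-6°

∠[(j42)² + 189(j42) + 72900] = ∠[71136 + j7938] = 6.37°
∠H(j42) = −6.37° = -6.37°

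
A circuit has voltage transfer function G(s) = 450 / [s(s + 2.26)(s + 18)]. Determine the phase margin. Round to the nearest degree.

11°

Gain crossover: |G(jω)| = 1 at ω ≈ 4.67 rad/s.
∠G(j4.67) = −90° − arctan(4.67/2.26) − arctan(4.67/18) ≈ -168.70°
PM = 180° + (-168.70°) = 11.30°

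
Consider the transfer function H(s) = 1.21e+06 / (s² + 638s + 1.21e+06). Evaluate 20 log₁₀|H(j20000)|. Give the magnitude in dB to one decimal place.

|(j20000)² + 638(j20000) + 1.21e+06| = |-3.9879e+08 + j1.276e+07| = 3.99e+08
|H(j20000)| = 1.21e+06 / 3.99e+08 = 0.0030326
20 log₁₀(0.0030326) = -50.36 dB

-50.4 dB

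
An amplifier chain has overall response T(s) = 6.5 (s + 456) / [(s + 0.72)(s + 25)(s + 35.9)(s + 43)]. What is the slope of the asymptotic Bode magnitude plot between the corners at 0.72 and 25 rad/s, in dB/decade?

-20 dB/decade

In this band the factors already past their corner are: pole at 0.72; net slope = -20 dB/decade.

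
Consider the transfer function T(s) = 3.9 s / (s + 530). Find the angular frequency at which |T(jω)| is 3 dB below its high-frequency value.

For a single-pole high-pass, the −3 dB point is at the pole: ω = 530 rad/s.

530 rad/s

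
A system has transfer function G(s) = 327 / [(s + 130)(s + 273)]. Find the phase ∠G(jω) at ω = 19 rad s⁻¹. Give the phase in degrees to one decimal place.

∠(j19 + 130) = arctan(19/130) = 8.32°
∠(j19 + 273) = arctan(19/273) = 3.98°
∠G(j19) = − (8.32° + 3.98°) = -12.30°

-12.3 deg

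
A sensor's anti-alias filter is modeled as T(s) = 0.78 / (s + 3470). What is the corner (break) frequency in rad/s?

The single real pole at s = −3470 gives a corner at ω = 3470 rad/s.

3470 rad/s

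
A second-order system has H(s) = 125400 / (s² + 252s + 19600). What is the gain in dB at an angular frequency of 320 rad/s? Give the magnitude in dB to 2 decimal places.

|(j320)² + 252(j320) + 19600| = |-82800 + j80640| = 1.156e+05
|H(j320)| = 125400 / 1.156e+05 = 1.085
20 log₁₀(1.085) = 0.708 dB

0.71 dB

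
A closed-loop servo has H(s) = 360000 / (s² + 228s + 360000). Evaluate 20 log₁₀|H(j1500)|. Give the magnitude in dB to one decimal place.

|(j1500)² + 228(j1500) + 360000| = |-1.89e+06 + j3.42e+05| = 1.921e+06
|H(j1500)| = 360000 / 1.921e+06 = 0.18743
20 log₁₀(0.18743) = -14.54 dB

-14.5 dB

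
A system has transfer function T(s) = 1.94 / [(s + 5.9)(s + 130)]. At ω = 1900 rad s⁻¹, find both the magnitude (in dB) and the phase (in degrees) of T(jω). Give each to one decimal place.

|T| = -125.4 dB, ∠T = -175.9°

|j1900 + 5.9| = √(1900² + 5.9²) = 1900
|j1900 + 130| = √(1900² + 130²) = 1904
|T(j1900)| = 1.94 / (1900 × 1904) = 5.3614e-07
20 log₁₀(5.3614e-07) = -125.41 dB
∠(j1900 + 5.9) = arctan(1900/5.9) = 89.82°
∠(j1900 + 130) = arctan(1900/130) = 86.09°
∠T(j1900) = − (89.82° + 86.09°) = -175.91°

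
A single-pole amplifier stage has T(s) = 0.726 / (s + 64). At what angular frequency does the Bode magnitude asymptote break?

The single real pole at s = −64 gives a corner at ω = 64 rad/s.

64 rad/s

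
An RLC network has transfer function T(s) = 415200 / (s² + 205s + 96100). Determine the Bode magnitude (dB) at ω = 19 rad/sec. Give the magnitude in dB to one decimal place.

|(j19)² + 205(j19) + 96100| = |95739 + j3895| = 9.582e+04
|T(j19)| = 415200 / 9.582e+04 = 4.3332
20 log₁₀(4.3332) = 12.74 dB

12.7 dB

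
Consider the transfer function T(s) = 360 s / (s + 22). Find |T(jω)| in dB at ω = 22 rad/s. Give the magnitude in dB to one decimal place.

48.1 dB

|j22| = 22
|j22 + 22| = √(22² + 22²) = 31.11
|T(j22)| = 360 × 22 / 31.11 = 254.56
20 log₁₀(254.56) = 48.12 dB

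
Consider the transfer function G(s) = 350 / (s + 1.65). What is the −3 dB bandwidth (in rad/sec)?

For a single-pole low-pass, the −3 dB point is at the pole: ω = 1.65 rad/sec.

1.65 rad/sec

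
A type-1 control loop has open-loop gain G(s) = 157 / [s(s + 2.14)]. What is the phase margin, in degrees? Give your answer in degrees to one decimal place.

9.8°

Gain crossover: |G(jω)| = 1 at ω ≈ 12.4 rad/sec.
∠G(j12.4) = −90° − arctan(12.4/2.14) ≈ -170.24°
PM = 180° + (-170.24°) = 9.76°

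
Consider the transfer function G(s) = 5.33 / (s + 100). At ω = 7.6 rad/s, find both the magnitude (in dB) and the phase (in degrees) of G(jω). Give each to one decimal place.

|j7.6 + 100| = √(7.6² + 100²) = 100.3
|G(j7.6)| = 5.33 / 100.3 = 0.053147
20 log₁₀(0.053147) = -25.49 dB
∠(j7.6 + 100) = arctan(7.6/100) = 4.35°
∠G(j7.6) = −4.35° = -4.35°

|G| = -25.5 dB, ∠G = -4.3 deg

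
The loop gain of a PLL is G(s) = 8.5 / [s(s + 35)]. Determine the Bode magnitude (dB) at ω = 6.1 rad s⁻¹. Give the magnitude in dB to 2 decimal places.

|j6.1 + 35| = √(6.1² + 35²) = 35.53
|j6.1| = 6.1
|G(j6.1)| = 8.5 / (35.53 × 6.1) = 0.039221
20 log₁₀(0.039221) = -28.130 dB

-28.13 dB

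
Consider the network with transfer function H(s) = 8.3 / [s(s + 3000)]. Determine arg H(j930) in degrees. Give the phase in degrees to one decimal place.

-107.2°

∠(j930 + 3000) = arctan(930/3000) = 17.22°
∠(j930) = 90.00°
∠H(j930) = − (17.22° + 90.00°) = -107.22°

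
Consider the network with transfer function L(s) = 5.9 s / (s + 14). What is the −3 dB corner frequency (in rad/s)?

For a single-pole high-pass, the −3 dB point is at the pole: ω = 14 rad/s.

14 rad/s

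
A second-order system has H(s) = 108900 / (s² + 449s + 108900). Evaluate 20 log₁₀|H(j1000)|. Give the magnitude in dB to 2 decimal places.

-19.24 dB

|(j1000)² + 449(j1000) + 108900| = |-8.911e+05 + j4.49e+05| = 9.978e+05
|H(j1000)| = 108900 / 9.978e+05 = 0.10914
20 log₁₀(0.10914) = -19.241 dB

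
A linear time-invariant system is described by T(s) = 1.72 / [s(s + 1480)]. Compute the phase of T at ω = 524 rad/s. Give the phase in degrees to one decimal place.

-109.5°

∠(j524 + 1480) = arctan(524/1480) = 19.50°
∠(j524) = 90.00°
∠T(j524) = − (19.50° + 90.00°) = -109.50°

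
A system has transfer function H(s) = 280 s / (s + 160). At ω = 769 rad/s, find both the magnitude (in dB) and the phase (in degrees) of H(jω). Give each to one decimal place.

|H| = 48.8 dB, ∠H = 11.8 deg

|j769| = 769
|j769 + 160| = √(769² + 160²) = 785.5
|H(j769)| = 280 × 769 / 785.5 = 274.13
20 log₁₀(274.13) = 48.76 dB
∠(j769) = 90.00°
∠(j769 + 160) = arctan(769/160) = 78.25°
∠H(j769) = 90.00° − 78.25° = 11.75°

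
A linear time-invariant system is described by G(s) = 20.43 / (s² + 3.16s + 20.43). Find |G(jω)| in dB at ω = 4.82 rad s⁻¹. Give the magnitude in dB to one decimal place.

|(j4.82)² + 3.16(j4.82) + 20.43| = |-2.8024 + j15.231| = 15.49
|G(j4.82)| = 20.43 / 15.49 = 1.3192
20 log₁₀(1.3192) = 2.41 dB

2.4 dB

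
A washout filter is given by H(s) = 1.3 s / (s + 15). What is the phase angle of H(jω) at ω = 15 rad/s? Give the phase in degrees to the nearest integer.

45 deg

∠(j15) = 90.00°
∠(j15 + 15) = arctan(15/15) = 45.00°
∠H(j15) = 90.00° − 45.00° = 45.00°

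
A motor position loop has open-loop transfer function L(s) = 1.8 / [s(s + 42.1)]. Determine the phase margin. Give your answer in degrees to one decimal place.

89.9 deg

Gain crossover: |L(jω)| = 1 at ω ≈ 0.0428 rad/s.
∠L(j0.0428) = −90° − arctan(0.0428/42.1) ≈ -90.06°
PM = 180° + (-90.06°) = 89.94°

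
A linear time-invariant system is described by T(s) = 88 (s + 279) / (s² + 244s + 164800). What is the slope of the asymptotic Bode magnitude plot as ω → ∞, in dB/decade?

With 1 zero and 2 poles, the high-frequency asymptotic slope is 20 × (1 − 2) = -20 dB/decade.

-20 dB/decade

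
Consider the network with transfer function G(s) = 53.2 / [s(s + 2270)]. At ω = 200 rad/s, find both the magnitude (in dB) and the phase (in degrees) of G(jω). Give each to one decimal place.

|G| = -78.7 dB, ∠G = -95.0°

|j200 + 2270| = √(200² + 2270²) = 2279
|j200| = 200
|G(j200)| = 53.2 / (2279 × 200) = 0.00011673
20 log₁₀(0.00011673) = -78.66 dB
∠(j200 + 2270) = arctan(200/2270) = 5.04°
∠(j200) = 90.00°
∠G(j200) = − (5.04° + 90.00°) = -95.04°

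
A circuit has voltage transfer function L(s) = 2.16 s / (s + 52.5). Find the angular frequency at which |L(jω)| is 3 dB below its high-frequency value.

For a single-pole high-pass, the −3 dB point is at the pole: ω = 52.5 rad/s.

52.5 rad/s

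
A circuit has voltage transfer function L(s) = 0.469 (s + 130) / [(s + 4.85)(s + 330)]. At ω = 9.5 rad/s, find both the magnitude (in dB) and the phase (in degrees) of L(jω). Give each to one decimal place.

|L| = -35.2 dB, ∠L = -60.4°

|j9.5 + 130| = √(9.5² + 130²) = 130.3
|j9.5 + 4.85| = √(9.5² + 4.85²) = 10.67
|j9.5 + 330| = √(9.5² + 330²) = 330.1
|L(j9.5)| = 0.469 × 130.3 / (10.67 × 330.1) = 0.01736
20 log₁₀(0.01736) = -35.21 dB
∠(j9.5 + 130) = arctan(9.5/130) = 4.18°
∠(j9.5 + 4.85) = arctan(9.5/4.85) = 62.95°
∠(j9.5 + 330) = arctan(9.5/330) = 1.65°
∠L(j9.5) = 4.18° − (62.95° + 1.65°) = -60.42°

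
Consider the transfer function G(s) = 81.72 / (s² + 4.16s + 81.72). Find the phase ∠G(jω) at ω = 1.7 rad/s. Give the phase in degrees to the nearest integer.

∠[(j1.7)² + 4.16(j1.7) + 81.72] = ∠[78.83 + j7.072] = 5.13°
∠G(j1.7) = −5.13° = -5.13°

-5°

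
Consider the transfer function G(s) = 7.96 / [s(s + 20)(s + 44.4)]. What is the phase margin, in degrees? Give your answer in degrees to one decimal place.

Gain crossover: |G(jω)| = 1 at ω ≈ 0.00896 rad/sec.
∠G(j0.00896) = −90° − arctan(0.00896/20) − arctan(0.00896/44.4) ≈ -90.04°
PM = 180° + (-90.04°) = 89.96°

90.0°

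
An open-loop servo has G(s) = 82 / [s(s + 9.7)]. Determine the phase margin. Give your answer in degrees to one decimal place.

54.6°

Gain crossover: |G(jω)| = 1 at ω ≈ 6.89 rad/s.
∠G(j6.89) = −90° − arctan(6.89/9.7) ≈ -125.39°
PM = 180° + (-125.39°) = 54.61°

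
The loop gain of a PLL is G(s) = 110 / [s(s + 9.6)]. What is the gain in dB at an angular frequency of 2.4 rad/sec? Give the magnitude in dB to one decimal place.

13.3 dB

|j2.4 + 9.6| = √(2.4² + 9.6²) = 9.895
|j2.4| = 2.4
|G(j2.4)| = 110 / (9.895 × 2.4) = 4.6318
20 log₁₀(4.6318) = 13.31 dB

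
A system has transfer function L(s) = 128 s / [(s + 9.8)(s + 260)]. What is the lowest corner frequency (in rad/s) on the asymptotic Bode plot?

9.8 rad/s

Break frequencies occur at each pole and zero magnitude: 9.8 rad/s, 260 rad/s.
The lowest is 9.8 rad/s.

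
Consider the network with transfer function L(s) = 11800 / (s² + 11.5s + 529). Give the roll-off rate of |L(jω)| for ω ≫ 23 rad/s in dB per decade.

With 0 zeros and 2 poles, the high-frequency asymptotic slope is 20 × (0 − 2) = -40 dB/decade.

-40 dB/decade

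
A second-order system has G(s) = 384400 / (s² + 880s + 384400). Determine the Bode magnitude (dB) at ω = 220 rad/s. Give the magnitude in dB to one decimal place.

-0.1 dB

|(j220)² + 880(j220) + 384400| = |3.36e+05 + j1.936e+05| = 3.878e+05
|G(j220)| = 384400 / 3.878e+05 = 0.99127
20 log₁₀(0.99127) = -0.08 dB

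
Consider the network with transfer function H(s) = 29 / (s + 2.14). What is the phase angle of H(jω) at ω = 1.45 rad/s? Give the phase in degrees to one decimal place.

-34.1°

∠(j1.45 + 2.14) = arctan(1.45/2.14) = 34.12°
∠H(j1.45) = −34.12° = -34.12°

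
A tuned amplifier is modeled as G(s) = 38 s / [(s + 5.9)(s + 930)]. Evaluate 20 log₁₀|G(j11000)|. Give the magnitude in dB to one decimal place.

-49.3 dB

|j11000| = 1.1e+04
|j11000 + 5.9| = √(11000² + 5.9²) = 1.1e+04
|j11000 + 930| = √(11000² + 930²) = 1.104e+04
|G(j11000)| = 38 × 1.1e+04 / (1.1e+04 × 1.104e+04) = 0.0034423
20 log₁₀(0.0034423) = -49.26 dB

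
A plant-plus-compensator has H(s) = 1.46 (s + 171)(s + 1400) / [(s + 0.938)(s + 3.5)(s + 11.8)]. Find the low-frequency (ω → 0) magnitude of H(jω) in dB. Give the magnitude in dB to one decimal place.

79.1 dB

H(0) = 1.46 × 171 × 1400 / (0.938 × 3.5 × 11.8) = 9022.4
20 log₁₀(9022.4) = 79.11 dB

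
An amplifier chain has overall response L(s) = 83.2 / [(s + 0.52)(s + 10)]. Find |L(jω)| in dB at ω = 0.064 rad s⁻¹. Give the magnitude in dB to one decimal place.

|j0.064 + 0.52| = √(0.064² + 0.52²) = 0.5239
|j0.064 + 10| = √(0.064² + 10²) = 10
|L(j0.064)| = 83.2 / (0.5239 × 10) = 15.88
20 log₁₀(15.88) = 24.02 dB

24.0 dB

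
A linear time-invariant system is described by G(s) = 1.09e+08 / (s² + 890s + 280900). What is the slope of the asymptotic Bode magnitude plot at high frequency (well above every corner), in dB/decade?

-40 dB/decade

With 0 zeros and 2 poles, the high-frequency asymptotic slope is 20 × (0 − 2) = -40 dB/decade.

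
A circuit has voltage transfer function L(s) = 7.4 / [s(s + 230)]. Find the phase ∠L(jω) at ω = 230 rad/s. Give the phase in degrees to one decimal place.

-135.0°

∠(j230 + 230) = arctan(230/230) = 45.00°
∠(j230) = 90.00°
∠L(j230) = − (45.00° + 90.00°) = -135.00°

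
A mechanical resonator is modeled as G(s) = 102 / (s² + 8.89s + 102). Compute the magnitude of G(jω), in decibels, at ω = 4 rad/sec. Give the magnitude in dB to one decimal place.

|(j4)² + 8.89(j4) + 102| = |86 + j35.56| = 93.06
|G(j4)| = 102 / 93.06 = 1.096
20 log₁₀(1.096) = 0.80 dB

0.8 dB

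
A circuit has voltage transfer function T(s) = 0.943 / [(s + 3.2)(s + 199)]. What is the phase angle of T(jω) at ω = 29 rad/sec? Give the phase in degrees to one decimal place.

∠(j29 + 3.2) = arctan(29/3.2) = 83.70°
∠(j29 + 199) = arctan(29/199) = 8.29°
∠T(j29) = − (83.70° + 8.29°) = -91.99°

-92.0 deg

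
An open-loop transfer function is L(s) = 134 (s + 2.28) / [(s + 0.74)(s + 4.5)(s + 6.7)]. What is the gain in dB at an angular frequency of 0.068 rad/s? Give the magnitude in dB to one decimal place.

22.7 dB

|j0.068 + 2.28| = √(0.068² + 2.28²) = 2.281
|j0.068 + 0.74| = √(0.068² + 0.74²) = 0.7431
|j0.068 + 4.5| = √(0.068² + 4.5²) = 4.501
|j0.068 + 6.7| = √(0.068² + 6.7²) = 6.7
|L(j0.068)| = 134 × 2.281 / (0.7431 × 4.501 × 6.7) = 13.64
20 log₁₀(13.64) = 22.70 dB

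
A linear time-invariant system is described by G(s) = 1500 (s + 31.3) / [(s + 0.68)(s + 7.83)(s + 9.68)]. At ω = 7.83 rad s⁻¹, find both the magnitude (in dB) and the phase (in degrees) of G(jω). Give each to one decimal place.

|j7.83 + 31.3| = √(7.83² + 31.3²) = 32.26
|j7.83 + 0.68| = √(7.83² + 0.68²) = 7.859
|j7.83 + 7.83| = √(7.83² + 7.83²) = 11.07
|j7.83 + 9.68| = √(7.83² + 9.68²) = 12.45
|G(j7.83)| = 1500 × 32.26 / (7.859 × 11.07 × 12.45) = 44.665
20 log₁₀(44.665) = 33.00 dB
∠(j7.83 + 31.3) = arctan(7.83/31.3) = 14.04°
∠(j7.83 + 0.68) = arctan(7.83/0.68) = 85.04°
∠(j7.83 + 7.83) = arctan(7.83/7.83) = 45.00°
∠(j7.83 + 9.68) = arctan(7.83/9.68) = 38.97°
∠G(j7.83) = 14.04° − (85.04° + 45.00° + 38.97°) = -154.96°

|G| = 33.0 dB, ∠G = -155.0°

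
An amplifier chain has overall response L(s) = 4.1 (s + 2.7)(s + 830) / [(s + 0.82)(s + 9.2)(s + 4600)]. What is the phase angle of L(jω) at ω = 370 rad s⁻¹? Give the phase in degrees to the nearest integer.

-69 deg

∠(j370 + 2.7) = arctan(370/2.7) = 89.58°
∠(j370 + 830) = arctan(370/830) = 24.03°
∠(j370 + 0.82) = arctan(370/0.82) = 89.87°
∠(j370 + 9.2) = arctan(370/9.2) = 88.58°
∠(j370 + 4600) = arctan(370/4600) = 4.60°
∠L(j370) = 89.58° + 24.03° − (89.87° + 88.58° + 4.60°) = -69.44°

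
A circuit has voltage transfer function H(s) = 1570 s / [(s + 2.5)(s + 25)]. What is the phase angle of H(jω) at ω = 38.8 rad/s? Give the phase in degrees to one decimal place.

∠(j38.8) = 90.00°
∠(j38.8 + 2.5) = arctan(38.8/2.5) = 86.31°
∠(j38.8 + 25) = arctan(38.8/25) = 57.21°
∠H(j38.8) = 90.00° − (86.31° + 57.21°) = -53.52°

-53.5°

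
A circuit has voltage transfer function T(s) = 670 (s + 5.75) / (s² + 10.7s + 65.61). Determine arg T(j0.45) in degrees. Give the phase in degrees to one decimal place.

∠(j0.45 + 5.75) = arctan(0.45/5.75) = 4.47°
∠[(j0.45)² + 10.7(j0.45) + 65.61] = ∠[65.407 + j4.815] = 4.21°
∠T(j0.45) = 4.47° − 4.21° = 0.26°

0.3°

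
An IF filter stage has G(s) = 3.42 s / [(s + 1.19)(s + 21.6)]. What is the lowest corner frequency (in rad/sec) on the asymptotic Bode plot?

1.19 rad/sec

Break frequencies occur at each pole and zero magnitude: 1.19 rad/sec, 21.6 rad/sec.
The lowest is 1.19 rad/sec.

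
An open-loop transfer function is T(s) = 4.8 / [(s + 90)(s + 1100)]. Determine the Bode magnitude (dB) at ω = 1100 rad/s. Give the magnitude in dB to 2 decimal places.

-111.07 dB

|j1100 + 90| = √(1100² + 90²) = 1104
|j1100 + 1100| = √(1100² + 1100²) = 1556
|T(j1100)| = 4.8 / (1104 × 1556) = 2.7957e-06
20 log₁₀(2.7957e-06) = -111.070 dB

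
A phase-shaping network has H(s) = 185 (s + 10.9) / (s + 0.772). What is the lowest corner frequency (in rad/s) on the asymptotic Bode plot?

Break frequencies occur at each pole and zero magnitude: 0.772 rad/s, 10.9 rad/s.
The lowest is 0.772 rad/s.

0.772 rad/s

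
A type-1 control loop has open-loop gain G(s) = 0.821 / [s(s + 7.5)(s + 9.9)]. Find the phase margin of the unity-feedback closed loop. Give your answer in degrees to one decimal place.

Gain crossover: |G(jω)| = 1 at ω ≈ 0.0111 rad/s.
∠G(j0.0111) = −90° − arctan(0.0111/7.5) − arctan(0.0111/9.9) ≈ -90.15°
PM = 180° + (-90.15°) = 89.85°

89.9°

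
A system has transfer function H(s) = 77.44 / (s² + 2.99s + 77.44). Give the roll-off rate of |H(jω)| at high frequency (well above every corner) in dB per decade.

With 0 zeros and 2 poles, the high-frequency asymptotic slope is 20 × (0 − 2) = -40 dB/decade.

-40 dB/decade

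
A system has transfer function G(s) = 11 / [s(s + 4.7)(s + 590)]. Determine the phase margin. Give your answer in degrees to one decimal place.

90.0°

Gain crossover: |G(jω)| = 1 at ω ≈ 0.00397 rad s⁻¹.
∠G(j0.00397) = −90° − arctan(0.00397/4.7) − arctan(0.00397/590) ≈ -90.05°
PM = 180° + (-90.05°) = 89.95°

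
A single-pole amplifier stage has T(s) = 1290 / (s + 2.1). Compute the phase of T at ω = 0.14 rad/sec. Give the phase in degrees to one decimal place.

-3.8 deg

∠(j0.14 + 2.1) = arctan(0.14/2.1) = 3.81°
∠T(j0.14) = −3.81° = -3.81°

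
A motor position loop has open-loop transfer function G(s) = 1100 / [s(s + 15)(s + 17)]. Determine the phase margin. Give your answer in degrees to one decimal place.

61.5°

Gain crossover: |G(jω)| = 1 at ω ≈ 4.05 rad s⁻¹.
∠G(j4.05) = −90° − arctan(4.05/15) − arctan(4.05/17) ≈ -118.52°
PM = 180° + (-118.52°) = 61.48°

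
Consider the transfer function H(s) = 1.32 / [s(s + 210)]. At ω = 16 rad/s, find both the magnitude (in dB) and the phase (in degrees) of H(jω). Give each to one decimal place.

|H| = -68.1 dB, ∠H = -94.4 deg

|j16 + 210| = √(16² + 210²) = 210.6
|j16| = 16
|H(j16)| = 1.32 / (210.6 × 16) = 0.00039172
20 log₁₀(0.00039172) = -68.14 dB
∠(j16 + 210) = arctan(16/210) = 4.36°
∠(j16) = 90.00°
∠H(j16) = − (4.36° + 90.00°) = -94.36°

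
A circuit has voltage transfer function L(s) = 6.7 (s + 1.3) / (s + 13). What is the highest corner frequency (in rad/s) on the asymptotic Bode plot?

13 rad/s

Break frequencies occur at each pole and zero magnitude: 1.3 rad/s, 13 rad/s.
The highest is 13 rad/s.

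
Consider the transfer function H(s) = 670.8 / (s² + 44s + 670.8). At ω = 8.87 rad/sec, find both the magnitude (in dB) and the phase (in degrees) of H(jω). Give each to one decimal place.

|H| = -0.5 dB, ∠H = -33.4°

|(j8.87)² + 44(j8.87) + 670.8| = |592.12 + j390.28| = 709.2
|H(j8.87)| = 670.8 / 709.2 = 0.94589
20 log₁₀(0.94589) = -0.48 dB
∠[(j8.87)² + 44(j8.87) + 670.8] = ∠[592.12 + j390.28] = 33.39°
∠H(j8.87) = −33.39° = -33.39°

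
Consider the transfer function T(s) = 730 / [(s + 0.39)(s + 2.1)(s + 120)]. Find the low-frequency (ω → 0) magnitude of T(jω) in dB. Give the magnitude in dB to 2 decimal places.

T(0) = 730 / (0.39 × 2.1 × 120) = 7.4278
20 log₁₀(7.4278) = 17.417 dB

17.42 dB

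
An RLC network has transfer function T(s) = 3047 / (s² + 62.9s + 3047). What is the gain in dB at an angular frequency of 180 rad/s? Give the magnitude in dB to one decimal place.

|(j180)² + 62.9(j180) + 3047| = |-29353 + j11322| = 3.146e+04
|T(j180)| = 3047 / 3.146e+04 = 0.09685
20 log₁₀(0.09685) = -20.28 dB

-20.3 dB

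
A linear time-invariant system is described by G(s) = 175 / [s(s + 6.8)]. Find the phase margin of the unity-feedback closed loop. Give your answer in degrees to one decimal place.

28.8°

Gain crossover: |G(jω)| = 1 at ω ≈ 12.4 rad s⁻¹.
∠G(j12.4) = −90° − arctan(12.4/6.8) ≈ -151.23°
PM = 180° + (-151.23°) = 28.77°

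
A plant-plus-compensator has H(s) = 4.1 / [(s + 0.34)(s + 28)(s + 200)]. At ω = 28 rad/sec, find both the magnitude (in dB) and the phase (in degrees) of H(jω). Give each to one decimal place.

|j28 + 0.34| = √(28² + 0.34²) = 28
|j28 + 28| = √(28² + 28²) = 39.6
|j28 + 200| = √(28² + 200²) = 202
|H(j28)| = 4.1 / (28 × 39.6 × 202) = 1.8309e-05
20 log₁₀(1.8309e-05) = -94.75 dB
∠(j28 + 0.34) = arctan(28/0.34) = 89.30°
∠(j28 + 28) = arctan(28/28) = 45.00°
∠(j28 + 200) = arctan(28/200) = 7.97°
∠H(j28) = − (89.30° + 45.00° + 7.97°) = -142.27°

|H| = -94.7 dB, ∠H = -142.3°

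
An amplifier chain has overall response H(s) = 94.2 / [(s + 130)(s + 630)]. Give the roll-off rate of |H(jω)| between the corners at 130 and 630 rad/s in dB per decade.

-20 dB/decade

In this band the factors already past their corner are: pole at 130; net slope = -20 dB/decade.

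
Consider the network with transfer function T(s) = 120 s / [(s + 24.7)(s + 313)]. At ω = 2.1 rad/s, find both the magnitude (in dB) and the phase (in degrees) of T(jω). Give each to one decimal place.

|T| = -29.8 dB, ∠T = 84.8°

|j2.1| = 2.1
|j2.1 + 24.7| = √(2.1² + 24.7²) = 24.79
|j2.1 + 313| = √(2.1² + 313²) = 313
|T(j2.1)| = 120 × 2.1 / (24.79 × 313) = 0.032478
20 log₁₀(0.032478) = -29.77 dB
∠(j2.1) = 90.00°
∠(j2.1 + 24.7) = arctan(2.1/24.7) = 4.86°
∠(j2.1 + 313) = arctan(2.1/313) = 0.38°
∠T(j2.1) = 90.00° − (4.86° + 0.38°) = 84.76°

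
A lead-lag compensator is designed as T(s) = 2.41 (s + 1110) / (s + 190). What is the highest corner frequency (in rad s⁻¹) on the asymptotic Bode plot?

Break frequencies occur at each pole and zero magnitude: 190 rad s⁻¹, 1110 rad s⁻¹.
The highest is 1110 rad s⁻¹.

1110 rad s⁻¹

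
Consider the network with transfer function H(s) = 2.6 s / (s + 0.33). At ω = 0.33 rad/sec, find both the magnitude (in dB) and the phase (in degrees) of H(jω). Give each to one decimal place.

|j0.33| = 0.33
|j0.33 + 0.33| = √(0.33² + 0.33²) = 0.4667
|H(j0.33)| = 2.6 × 0.33 / 0.4667 = 1.8385
20 log₁₀(1.8385) = 5.29 dB
∠(j0.33) = 90.00°
∠(j0.33 + 0.33) = arctan(0.33/0.33) = 45.00°
∠H(j0.33) = 90.00° − 45.00° = 45.00°

|H| = 5.3 dB, ∠H = 45.0 deg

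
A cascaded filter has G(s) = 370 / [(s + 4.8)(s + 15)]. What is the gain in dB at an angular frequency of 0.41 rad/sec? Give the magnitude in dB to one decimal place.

|j0.41 + 4.8| = √(0.41² + 4.8²) = 4.817
|j0.41 + 15| = √(0.41² + 15²) = 15.01
|G(j0.41)| = 370 / (4.817 × 15.01) = 5.1183
20 log₁₀(5.1183) = 14.18 dB

14.2 dB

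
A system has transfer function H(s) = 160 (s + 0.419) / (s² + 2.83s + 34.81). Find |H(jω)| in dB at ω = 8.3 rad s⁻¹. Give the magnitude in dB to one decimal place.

|j8.3 + 0.419| = √(8.3² + 0.419²) = 8.311
|(j8.3)² + 2.83(j8.3) + 34.81| = |-34.08 + j23.489| = 41.39
|H(j8.3)| = 160 × 8.311 / 41.39 = 32.125
20 log₁₀(32.125) = 30.14 dB

30.1 dB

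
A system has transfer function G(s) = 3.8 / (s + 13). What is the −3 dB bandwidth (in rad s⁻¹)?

13 rad s⁻¹

For a single-pole low-pass, the −3 dB point is at the pole: ω = 13 rad s⁻¹.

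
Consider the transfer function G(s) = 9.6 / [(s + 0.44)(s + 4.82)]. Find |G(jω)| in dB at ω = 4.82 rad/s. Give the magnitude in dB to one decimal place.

|j4.82 + 0.44| = √(4.82² + 0.44²) = 4.84
|j4.82 + 4.82| = √(4.82² + 4.82²) = 6.817
|G(j4.82)| = 9.6 / (4.84 × 6.817) = 0.29098
20 log₁₀(0.29098) = -10.72 dB

-10.7 dB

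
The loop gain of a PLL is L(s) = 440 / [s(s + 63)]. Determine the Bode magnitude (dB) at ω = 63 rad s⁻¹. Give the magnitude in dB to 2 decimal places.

-22.11 dB

|j63 + 63| = √(63² + 63²) = 89.1
|j63| = 63
|L(j63)| = 440 / (89.1 × 63) = 0.078389
20 log₁₀(0.078389) = -22.115 dB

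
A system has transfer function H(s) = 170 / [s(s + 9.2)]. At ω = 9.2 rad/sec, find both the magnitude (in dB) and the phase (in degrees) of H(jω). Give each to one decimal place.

|H| = 3.0 dB, ∠H = -135.0°

|j9.2 + 9.2| = √(9.2² + 9.2²) = 13.01
|j9.2| = 9.2
|H(j9.2)| = 170 / (13.01 × 9.2) = 1.4202
20 log₁₀(1.4202) = 3.05 dB
∠(j9.2 + 9.2) = arctan(9.2/9.2) = 45.00°
∠(j9.2) = 90.00°
∠H(j9.2) = − (45.00° + 90.00°) = -135.00°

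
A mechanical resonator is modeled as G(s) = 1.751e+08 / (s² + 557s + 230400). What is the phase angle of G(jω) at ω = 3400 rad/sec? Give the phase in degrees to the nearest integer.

-171 deg

∠[(j3400)² + 557(j3400) + 230400] = ∠[-1.133e+07 + j1.8938e+06] = 170.51°
∠G(j3400) = −170.51° = -170.51°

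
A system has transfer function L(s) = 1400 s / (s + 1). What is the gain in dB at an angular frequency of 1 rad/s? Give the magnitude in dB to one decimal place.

59.9 dB

|j1| = 1
|j1 + 1| = √(1² + 1²) = 1.414
|L(j1)| = 1400 × 1 / 1.414 = 989.95
20 log₁₀(989.95) = 59.91 dB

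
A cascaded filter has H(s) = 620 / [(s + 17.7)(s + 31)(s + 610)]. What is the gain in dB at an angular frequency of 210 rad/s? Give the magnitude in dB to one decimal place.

-93.4 dB

|j210 + 17.7| = √(210² + 17.7²) = 210.7
|j210 + 31| = √(210² + 31²) = 212.3
|j210 + 610| = √(210² + 610²) = 645.1
|H(j210)| = 620 / (210.7 × 212.3 × 645.1) = 2.1482e-05
20 log₁₀(2.1482e-05) = -93.36 dB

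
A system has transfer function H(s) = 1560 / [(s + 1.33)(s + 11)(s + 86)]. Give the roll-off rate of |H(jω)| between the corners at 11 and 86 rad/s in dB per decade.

In this band the factors already past their corner are: pole at 1.33, pole at 11; net slope = -40 dB/decade.

-40 dB/decade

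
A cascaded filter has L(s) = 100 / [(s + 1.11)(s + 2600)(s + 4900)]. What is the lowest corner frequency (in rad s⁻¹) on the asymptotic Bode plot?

Break frequencies occur at each pole and zero magnitude: 1.11 rad s⁻¹, 2600 rad s⁻¹, 4900 rad s⁻¹.
The lowest is 1.11 rad s⁻¹.

1.11 rad s⁻¹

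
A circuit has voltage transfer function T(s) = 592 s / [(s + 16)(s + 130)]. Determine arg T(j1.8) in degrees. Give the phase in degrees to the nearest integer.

83°

∠(j1.8) = 90.00°
∠(j1.8 + 16) = arctan(1.8/16) = 6.42°
∠(j1.8 + 130) = arctan(1.8/130) = 0.79°
∠T(j1.8) = 90.00° − (6.42° + 0.79°) = 82.79°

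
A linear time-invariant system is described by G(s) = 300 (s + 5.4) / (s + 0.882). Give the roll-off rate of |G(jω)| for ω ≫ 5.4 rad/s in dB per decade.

0 dB/decade

With 1 zero and 1 pole, the high-frequency asymptotic slope is 20 × (1 − 1) = 0 dB/decade.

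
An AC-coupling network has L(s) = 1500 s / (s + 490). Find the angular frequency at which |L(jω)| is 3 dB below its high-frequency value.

490 rad s⁻¹

For a single-pole high-pass, the −3 dB point is at the pole: ω = 490 rad s⁻¹.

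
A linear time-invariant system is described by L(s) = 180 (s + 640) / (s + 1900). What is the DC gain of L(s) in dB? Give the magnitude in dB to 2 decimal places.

35.65 dB

L(0) = 180 × 640 / 1900 = 60.632
20 log₁₀(60.632) = 35.654 dB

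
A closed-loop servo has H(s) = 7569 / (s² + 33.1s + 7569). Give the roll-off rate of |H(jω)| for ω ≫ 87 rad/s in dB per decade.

With 0 zeros and 2 poles, the high-frequency asymptotic slope is 20 × (0 − 2) = -40 dB/decade.

-40 dB/decade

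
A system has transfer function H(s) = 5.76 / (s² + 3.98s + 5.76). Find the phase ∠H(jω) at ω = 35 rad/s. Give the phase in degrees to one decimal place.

-173.5°

∠[(j35)² + 3.98(j35) + 5.76] = ∠[-1219.2 + j139.3] = 173.48°
∠H(j35) = −173.48° = -173.48°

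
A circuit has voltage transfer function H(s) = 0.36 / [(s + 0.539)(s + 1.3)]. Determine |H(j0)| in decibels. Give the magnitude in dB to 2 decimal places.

H(0) = 0.36 / (0.539 × 1.3) = 0.51377
20 log₁₀(0.51377) = -5.785 dB

-5.78 dB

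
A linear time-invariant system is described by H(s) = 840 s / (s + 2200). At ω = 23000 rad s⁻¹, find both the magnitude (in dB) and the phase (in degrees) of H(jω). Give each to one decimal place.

|j23000| = 2.3e+04
|j23000 + 2200| = √(23000² + 2200²) = 2.31e+04
|H(j23000)| = 840 × 2.3e+04 / 2.31e+04 = 836.18
20 log₁₀(836.18) = 58.45 dB
∠(j23000) = 90.00°
∠(j23000 + 2200) = arctan(23000/2200) = 84.54°
∠H(j23000) = 90.00° − 84.54° = 5.46°

|H| = 58.4 dB, ∠H = 5.5°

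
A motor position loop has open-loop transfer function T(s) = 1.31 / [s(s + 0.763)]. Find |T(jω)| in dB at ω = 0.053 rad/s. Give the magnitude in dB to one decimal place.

|j0.053 + 0.763| = √(0.053² + 0.763²) = 0.7648
|j0.053| = 0.053
|T(j0.053)| = 1.31 / (0.7648 × 0.053) = 32.317
20 log₁₀(32.317) = 30.19 dB

30.2 dB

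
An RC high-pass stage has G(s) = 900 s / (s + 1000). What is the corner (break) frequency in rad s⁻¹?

1000 rad s⁻¹

The single real pole at s = −1000 gives a corner at ω = 1000 rad s⁻¹.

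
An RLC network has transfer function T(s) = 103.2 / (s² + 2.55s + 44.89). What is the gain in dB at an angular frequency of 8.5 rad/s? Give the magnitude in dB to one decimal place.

9.4 dB

|(j8.5)² + 2.55(j8.5) + 44.89| = |-27.36 + j21.675| = 34.91
|T(j8.5)| = 103.2 / 34.91 = 2.9566
20 log₁₀(2.9566) = 9.42 dB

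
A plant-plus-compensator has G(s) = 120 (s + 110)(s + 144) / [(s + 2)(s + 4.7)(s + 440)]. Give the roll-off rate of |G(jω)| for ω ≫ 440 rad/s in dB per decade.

-20 dB/decade

With 2 zeros and 3 poles, the high-frequency asymptotic slope is 20 × (2 − 3) = -20 dB/decade.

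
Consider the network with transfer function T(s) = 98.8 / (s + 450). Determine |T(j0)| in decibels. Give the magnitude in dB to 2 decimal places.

T(0) = 98.8 / 450 = 0.21956
20 log₁₀(0.21956) = -13.169 dB

-13.17 dB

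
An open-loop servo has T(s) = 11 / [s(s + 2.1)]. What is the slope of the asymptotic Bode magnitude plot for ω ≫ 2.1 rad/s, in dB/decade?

-40 dB/decade

With 0 zeros and 2 poles, the high-frequency asymptotic slope is 20 × (0 − 2) = -40 dB/decade.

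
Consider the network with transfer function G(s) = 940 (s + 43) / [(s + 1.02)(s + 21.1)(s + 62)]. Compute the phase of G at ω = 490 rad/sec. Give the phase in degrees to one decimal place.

∠(j490 + 43) = arctan(490/43) = 84.98°
∠(j490 + 1.02) = arctan(490/1.02) = 89.88°
∠(j490 + 21.1) = arctan(490/21.1) = 87.53°
∠(j490 + 62) = arctan(490/62) = 82.79°
∠G(j490) = 84.98° − (89.88° + 87.53° + 82.79°) = -175.22°

-175.2°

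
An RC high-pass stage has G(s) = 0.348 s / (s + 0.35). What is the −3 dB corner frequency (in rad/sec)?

For a single-pole high-pass, the −3 dB point is at the pole: ω = 0.35 rad/sec.

0.35 rad/sec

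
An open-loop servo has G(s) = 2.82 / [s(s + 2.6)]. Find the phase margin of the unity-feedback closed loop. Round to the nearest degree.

Gain crossover: |G(jω)| = 1 at ω ≈ 1.01 rad/s.
∠G(j1.01) = −90° − arctan(1.01/2.6) ≈ -111.25°
PM = 180° + (-111.25°) = 68.75°

69°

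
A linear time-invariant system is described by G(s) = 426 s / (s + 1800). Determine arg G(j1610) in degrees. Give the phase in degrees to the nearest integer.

∠(j1610) = 90.00°
∠(j1610 + 1800) = arctan(1610/1800) = 41.81°
∠G(j1610) = 90.00° − 41.81° = 48.19°

48°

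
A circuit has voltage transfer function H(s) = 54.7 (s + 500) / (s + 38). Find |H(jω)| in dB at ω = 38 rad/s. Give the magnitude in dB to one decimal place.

|j38 + 500| = √(38² + 500²) = 501.4
|j38 + 38| = √(38² + 38²) = 53.74
|H(j38)| = 54.7 × 501.4 / 53.74 = 510.4
20 log₁₀(510.4) = 54.16 dB

54.2 dB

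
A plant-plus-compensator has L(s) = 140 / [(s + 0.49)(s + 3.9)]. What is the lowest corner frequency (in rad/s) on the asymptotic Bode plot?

Break frequencies occur at each pole and zero magnitude: 0.49 rad/s, 3.9 rad/s.
The lowest is 0.49 rad/s.

0.49 rad/s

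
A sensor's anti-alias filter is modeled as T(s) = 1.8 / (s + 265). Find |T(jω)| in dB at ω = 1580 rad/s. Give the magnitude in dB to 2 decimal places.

-58.99 dB

|j1580 + 265| = √(1580² + 265²) = 1602
|T(j1580)| = 1.8 / 1602 = 0.0011235
20 log₁₀(0.0011235) = -58.988 dB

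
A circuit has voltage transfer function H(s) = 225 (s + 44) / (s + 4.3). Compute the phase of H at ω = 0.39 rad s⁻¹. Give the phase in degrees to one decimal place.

∠(j0.39 + 44) = arctan(0.39/44) = 0.51°
∠(j0.39 + 4.3) = arctan(0.39/4.3) = 5.18°
∠H(j0.39) = 0.51° − 5.18° = -4.67°

-4.7°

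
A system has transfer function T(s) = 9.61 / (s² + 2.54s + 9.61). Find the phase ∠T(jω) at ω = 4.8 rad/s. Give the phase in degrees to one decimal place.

-137.8 deg

∠[(j4.8)² + 2.54(j4.8) + 9.61] = ∠[-13.43 + j12.192] = 137.77°
∠T(j4.8) = −137.77° = -137.77°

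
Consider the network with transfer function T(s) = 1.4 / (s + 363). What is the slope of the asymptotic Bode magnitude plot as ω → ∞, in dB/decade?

-20 dB/decade

With 0 zeros and 1 pole, the high-frequency asymptotic slope is 20 × (0 − 1) = -20 dB/decade.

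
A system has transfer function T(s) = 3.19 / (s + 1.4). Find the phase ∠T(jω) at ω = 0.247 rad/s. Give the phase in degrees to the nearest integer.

∠(j0.247 + 1.4) = arctan(0.247/1.4) = 10.01°
∠T(j0.247) = −10.01° = -10.01°

-10°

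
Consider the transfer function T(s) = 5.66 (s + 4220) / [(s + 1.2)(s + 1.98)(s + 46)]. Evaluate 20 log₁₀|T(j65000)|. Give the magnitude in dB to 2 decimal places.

|j65000 + 4220| = √(65000² + 4220²) = 6.514e+04
|j65000 + 1.2| = √(65000² + 1.2²) = 6.5e+04
|j65000 + 1.98| = √(65000² + 1.98²) = 6.5e+04
|j65000 + 46| = √(65000² + 46²) = 6.5e+04
|T(j65000)| = 5.66 × 6.514e+04 / (6.5e+04 × 6.5e+04 × 6.5e+04) = 1.3425e-09
20 log₁₀(1.3425e-09) = -177.442 dB

-177.44 dB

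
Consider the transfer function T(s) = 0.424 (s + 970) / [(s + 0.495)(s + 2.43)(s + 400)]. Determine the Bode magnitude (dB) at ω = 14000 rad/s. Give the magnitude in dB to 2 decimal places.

-173.28 dB

|j14000 + 970| = √(14000² + 970²) = 1.403e+04
|j14000 + 0.495| = √(14000² + 0.495²) = 1.4e+04
|j14000 + 2.43| = √(14000² + 2.43²) = 1.4e+04
|j14000 + 400| = √(14000² + 400²) = 1.401e+04
|T(j14000)| = 0.424 × 1.403e+04 / (1.4e+04 × 1.4e+04 × 1.401e+04) = 2.1676e-09
20 log₁₀(2.1676e-09) = -173.281 dB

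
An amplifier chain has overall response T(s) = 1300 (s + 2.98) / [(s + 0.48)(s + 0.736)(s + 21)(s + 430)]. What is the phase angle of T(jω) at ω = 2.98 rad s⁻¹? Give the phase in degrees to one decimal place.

∠(j2.98 + 2.98) = arctan(2.98/2.98) = 45.00°
∠(j2.98 + 0.48) = arctan(2.98/0.48) = 80.85°
∠(j2.98 + 0.736) = arctan(2.98/0.736) = 76.13°
∠(j2.98 + 21) = arctan(2.98/21) = 8.08°
∠(j2.98 + 430) = arctan(2.98/430) = 0.40°
∠T(j2.98) = 45.00° − (80.85° + 76.13° + 8.08° + 0.40°) = -120.45°

-120.5°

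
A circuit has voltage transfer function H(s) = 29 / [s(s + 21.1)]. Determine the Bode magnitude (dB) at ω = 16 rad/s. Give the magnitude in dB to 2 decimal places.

-23.29 dB

|j16 + 21.1| = √(16² + 21.1²) = 26.48
|j16| = 16
|H(j16)| = 29 / (26.48 × 16) = 0.068447
20 log₁₀(0.068447) = -23.293 dB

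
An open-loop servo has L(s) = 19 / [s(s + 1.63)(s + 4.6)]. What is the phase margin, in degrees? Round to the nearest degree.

Gain crossover: |L(jω)| = 1 at ω ≈ 1.67 rad/sec.
∠L(j1.67) = −90° − arctan(1.67/1.63) − arctan(1.67/4.6) ≈ -155.54°
PM = 180° + (-155.54°) = 24.46°

24°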